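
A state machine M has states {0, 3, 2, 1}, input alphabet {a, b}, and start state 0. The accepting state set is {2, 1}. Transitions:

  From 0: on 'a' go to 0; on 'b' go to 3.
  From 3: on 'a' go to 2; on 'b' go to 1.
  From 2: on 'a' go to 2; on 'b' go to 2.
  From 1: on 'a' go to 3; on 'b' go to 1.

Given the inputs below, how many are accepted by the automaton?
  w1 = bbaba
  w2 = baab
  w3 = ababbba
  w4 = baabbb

3

w1:
  start at 0
  read 'b': 0 → 3
  read 'b': 3 → 1
  read 'a': 1 → 3
  read 'b': 3 → 1
  read 'a': 1 → 3
  end 3, rejected
w2:
  start at 0
  read 'b': 0 → 3
  read 'a': 3 → 2
  read 'a': 2 → 2
  read 'b': 2 → 2
  end 2, accepted
w3:
  start at 0
  read 'a': 0 → 0
  read 'b': 0 → 3
  read 'a': 3 → 2
  read 'b': 2 → 2
  read 'b': 2 → 2
  read 'b': 2 → 2
  read 'a': 2 → 2
  end 2, accepted
w4:
  start at 0
  read 'b': 0 → 3
  read 'a': 3 → 2
  read 'a': 2 → 2
  read 'b': 2 → 2
  read 'b': 2 → 2
  read 'b': 2 → 2
  end 2, accepted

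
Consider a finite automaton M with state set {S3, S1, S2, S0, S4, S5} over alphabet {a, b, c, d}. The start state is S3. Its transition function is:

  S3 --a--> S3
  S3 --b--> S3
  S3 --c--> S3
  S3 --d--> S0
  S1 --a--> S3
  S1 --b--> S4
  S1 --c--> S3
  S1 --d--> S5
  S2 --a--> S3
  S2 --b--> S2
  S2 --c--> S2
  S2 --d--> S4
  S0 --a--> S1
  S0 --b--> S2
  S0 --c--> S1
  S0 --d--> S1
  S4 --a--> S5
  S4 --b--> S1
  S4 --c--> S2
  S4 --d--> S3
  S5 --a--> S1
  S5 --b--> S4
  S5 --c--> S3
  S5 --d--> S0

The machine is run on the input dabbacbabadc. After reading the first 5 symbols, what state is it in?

Trace: S3 -d-> S0 -a-> S1 -b-> S4 -b-> S1 -a-> S3
After 5 symbols: S3.

S3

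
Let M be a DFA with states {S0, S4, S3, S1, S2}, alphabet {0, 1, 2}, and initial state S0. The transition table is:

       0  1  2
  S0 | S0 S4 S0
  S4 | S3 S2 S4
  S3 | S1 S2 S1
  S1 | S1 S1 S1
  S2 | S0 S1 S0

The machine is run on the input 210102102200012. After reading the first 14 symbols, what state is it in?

S1

Trace: S0 -2-> S0 -1-> S4 -0-> S3 -1-> S2 -0-> S0 -2-> S0 -1-> S4 -0-> S3 -2-> S1 -2-> S1 -0-> S1 -0-> S1 -0-> S1 -1-> S1
After 14 symbols: S1.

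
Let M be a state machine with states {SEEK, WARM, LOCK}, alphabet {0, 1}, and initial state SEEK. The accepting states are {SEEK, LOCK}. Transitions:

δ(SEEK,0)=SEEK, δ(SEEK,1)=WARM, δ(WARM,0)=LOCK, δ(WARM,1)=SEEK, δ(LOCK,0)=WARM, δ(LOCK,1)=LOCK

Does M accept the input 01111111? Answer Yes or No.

start at SEEK
read '0': SEEK → SEEK
read '1': SEEK → WARM
read '1': WARM → SEEK
read '1': SEEK → WARM
read '1': WARM → SEEK
read '1': SEEK → WARM
read '1': WARM → SEEK
read '1': SEEK → WARM
End state WARM is not accepting.

No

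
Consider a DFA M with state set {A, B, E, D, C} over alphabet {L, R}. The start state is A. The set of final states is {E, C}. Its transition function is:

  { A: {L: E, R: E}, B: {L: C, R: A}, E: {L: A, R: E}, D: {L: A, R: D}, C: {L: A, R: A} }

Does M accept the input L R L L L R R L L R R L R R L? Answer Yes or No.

No

Trace: A -L-> E -R-> E -L-> A -L-> E -L-> A -R-> E -R-> E -L-> A -L-> E -R-> E -R-> E -L-> A -R-> E -R-> E -L-> A
End state A is not accepting.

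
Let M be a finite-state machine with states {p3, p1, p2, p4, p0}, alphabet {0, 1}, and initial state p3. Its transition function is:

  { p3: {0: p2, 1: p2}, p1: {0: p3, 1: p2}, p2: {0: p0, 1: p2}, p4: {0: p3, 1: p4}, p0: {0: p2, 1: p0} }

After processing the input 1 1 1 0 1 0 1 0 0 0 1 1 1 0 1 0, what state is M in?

p0

Trace: p3 -1-> p2 -1-> p2 -1-> p2 -0-> p0 -1-> p0 -0-> p2 -1-> p2 -0-> p0 -0-> p2 -0-> p0 -1-> p0 -1-> p0 -1-> p0 -0-> p2 -1-> p2 -0-> p0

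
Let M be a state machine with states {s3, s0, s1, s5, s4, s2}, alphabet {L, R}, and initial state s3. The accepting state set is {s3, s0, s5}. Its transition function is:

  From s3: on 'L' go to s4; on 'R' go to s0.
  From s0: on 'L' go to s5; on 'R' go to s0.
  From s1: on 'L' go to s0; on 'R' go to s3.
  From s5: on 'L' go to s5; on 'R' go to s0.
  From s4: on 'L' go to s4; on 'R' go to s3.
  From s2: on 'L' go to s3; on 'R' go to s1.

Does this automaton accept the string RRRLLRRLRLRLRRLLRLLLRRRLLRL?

Trace: s3 -R-> s0 -R-> s0 -R-> s0 -L-> s5 -L-> s5 -R-> s0 -R-> s0 -L-> s5 -R-> s0 -L-> s5 -R-> s0 -L-> s5 -R-> s0 -R-> s0 -L-> s5 -L-> s5 -R-> s0 -L-> s5 -L-> s5 -L-> s5 -R-> s0 -R-> s0 -R-> s0 -L-> s5 -L-> s5 -R-> s0 -L-> s5
End state s5 is accepting.

Yes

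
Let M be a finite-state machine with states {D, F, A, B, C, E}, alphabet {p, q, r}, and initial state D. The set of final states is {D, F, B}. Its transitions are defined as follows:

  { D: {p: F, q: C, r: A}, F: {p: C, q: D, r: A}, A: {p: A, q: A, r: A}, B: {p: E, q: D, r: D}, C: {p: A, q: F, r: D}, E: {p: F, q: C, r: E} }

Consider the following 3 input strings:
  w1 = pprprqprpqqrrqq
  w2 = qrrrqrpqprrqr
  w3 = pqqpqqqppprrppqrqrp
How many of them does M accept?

0

w1:
  start at D
  read 'p': D → F
  read 'p': F → C
  read 'r': C → D
  read 'p': D → F
  read 'r': F → A
  read 'q': A → A
  read 'p': A → A
  read 'r': A → A
  read 'p': A → A
  read 'q': A → A
  read 'q': A → A
  read 'r': A → A
  read 'r': A → A
  read 'q': A → A
  read 'q': A → A
  end A, rejected
w2:
  start at D
  read 'q': D → C
  read 'r': C → D
  read 'r': D → A
  read 'r': A → A
  read 'q': A → A
  read 'r': A → A
  read 'p': A → A
  read 'q': A → A
  read 'p': A → A
  read 'r': A → A
  read 'r': A → A
  read 'q': A → A
  read 'r': A → A
  end A, rejected
w3:
  start at D
  read 'p': D → F
  read 'q': F → D
  read 'q': D → C
  read 'p': C → A
  read 'q': A → A
  read 'q': A → A
  read 'q': A → A
  read 'p': A → A
  read 'p': A → A
  read 'p': A → A
  read 'r': A → A
  read 'r': A → A
  read 'p': A → A
  read 'p': A → A
  read 'q': A → A
  read 'r': A → A
  read 'q': A → A
  read 'r': A → A
  read 'p': A → A
  end A, rejected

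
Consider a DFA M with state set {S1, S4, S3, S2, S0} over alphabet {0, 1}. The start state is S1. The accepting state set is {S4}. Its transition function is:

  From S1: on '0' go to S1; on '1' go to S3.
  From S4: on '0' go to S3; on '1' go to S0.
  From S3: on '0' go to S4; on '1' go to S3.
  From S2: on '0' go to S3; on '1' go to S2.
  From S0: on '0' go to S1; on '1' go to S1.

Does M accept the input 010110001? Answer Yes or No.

S1 → S1 → S3 → S4 → S0 → S1 → S1 → S1 → S1 → S3
End state S3 is not accepting.

No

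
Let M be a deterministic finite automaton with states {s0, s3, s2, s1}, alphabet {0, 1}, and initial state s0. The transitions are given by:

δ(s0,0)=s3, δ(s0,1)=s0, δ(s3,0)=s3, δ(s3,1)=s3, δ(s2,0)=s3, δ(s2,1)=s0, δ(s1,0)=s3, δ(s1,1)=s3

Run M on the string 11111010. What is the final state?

Trace: s0 -1-> s0 -1-> s0 -1-> s0 -1-> s0 -1-> s0 -0-> s3 -1-> s3 -0-> s3

s3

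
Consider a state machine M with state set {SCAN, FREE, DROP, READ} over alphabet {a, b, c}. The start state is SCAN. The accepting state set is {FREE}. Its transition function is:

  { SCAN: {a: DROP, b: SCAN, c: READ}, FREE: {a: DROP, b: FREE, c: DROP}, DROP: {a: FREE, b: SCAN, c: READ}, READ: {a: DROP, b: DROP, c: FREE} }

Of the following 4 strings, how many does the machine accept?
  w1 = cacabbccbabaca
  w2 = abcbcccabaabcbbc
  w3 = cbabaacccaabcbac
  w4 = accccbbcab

0

w1: Trace: SCAN -c-> READ -a-> DROP -c-> READ -a-> DROP -b-> SCAN -b-> SCAN -c-> READ -c-> FREE -b-> FREE -a-> DROP -b-> SCAN -a-> DROP -c-> READ -a-> DROP  → end DROP, rejected
w2: Trace: SCAN -a-> DROP -b-> SCAN -c-> READ -b-> DROP -c-> READ -c-> FREE -c-> DROP -a-> FREE -b-> FREE -a-> DROP -a-> FREE -b-> FREE -c-> DROP -b-> SCAN -b-> SCAN -c-> READ  → end READ, rejected
w3: Trace: SCAN -c-> READ -b-> DROP -a-> FREE -b-> FREE -a-> DROP -a-> FREE -c-> DROP -c-> READ -c-> FREE -a-> DROP -a-> FREE -b-> FREE -c-> DROP -b-> SCAN -a-> DROP -c-> READ  → end READ, rejected
w4: Trace: SCAN -a-> DROP -c-> READ -c-> FREE -c-> DROP -c-> READ -b-> DROP -b-> SCAN -c-> READ -a-> DROP -b-> SCAN  → end SCAN, rejected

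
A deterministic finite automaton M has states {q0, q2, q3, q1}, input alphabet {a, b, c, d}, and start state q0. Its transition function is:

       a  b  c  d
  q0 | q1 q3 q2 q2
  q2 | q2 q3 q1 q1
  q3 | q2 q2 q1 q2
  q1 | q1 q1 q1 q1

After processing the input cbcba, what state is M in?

q0 → q2 → q3 → q1 → q1 → q1

q1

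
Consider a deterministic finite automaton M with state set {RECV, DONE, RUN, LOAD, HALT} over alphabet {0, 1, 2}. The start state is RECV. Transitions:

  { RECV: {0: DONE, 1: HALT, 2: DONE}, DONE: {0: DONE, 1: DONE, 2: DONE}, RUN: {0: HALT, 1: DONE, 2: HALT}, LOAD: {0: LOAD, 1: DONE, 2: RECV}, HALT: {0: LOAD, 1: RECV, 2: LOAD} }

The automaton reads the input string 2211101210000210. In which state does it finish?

DONE

start at RECV
read '2': RECV → DONE
read '2': DONE → DONE
read '1': DONE → DONE
read '1': DONE → DONE
read '1': DONE → DONE
read '0': DONE → DONE
read '1': DONE → DONE
read '2': DONE → DONE
read '1': DONE → DONE
read '0': DONE → DONE
read '0': DONE → DONE
read '0': DONE → DONE
read '0': DONE → DONE
read '2': DONE → DONE
read '1': DONE → DONE
read '0': DONE → DONE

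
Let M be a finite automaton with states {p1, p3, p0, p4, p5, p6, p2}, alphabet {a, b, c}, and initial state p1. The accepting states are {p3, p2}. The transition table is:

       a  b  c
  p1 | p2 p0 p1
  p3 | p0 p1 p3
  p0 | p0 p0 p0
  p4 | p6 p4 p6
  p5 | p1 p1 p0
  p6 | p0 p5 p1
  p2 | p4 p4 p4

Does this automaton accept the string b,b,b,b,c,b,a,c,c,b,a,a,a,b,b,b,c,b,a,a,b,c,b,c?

start at p1
read 'b': p1 → p0
read 'b': p0 → p0
read 'b': p0 → p0
read 'b': p0 → p0
read 'c': p0 → p0
read 'b': p0 → p0
read 'a': p0 → p0
read 'c': p0 → p0
read 'c': p0 → p0
read 'b': p0 → p0
read 'a': p0 → p0
read 'a': p0 → p0
read 'a': p0 → p0
read 'b': p0 → p0
read 'b': p0 → p0
read 'b': p0 → p0
read 'c': p0 → p0
read 'b': p0 → p0
read 'a': p0 → p0
read 'a': p0 → p0
read 'b': p0 → p0
read 'c': p0 → p0
read 'b': p0 → p0
read 'c': p0 → p0
End state p0 is not accepting.

No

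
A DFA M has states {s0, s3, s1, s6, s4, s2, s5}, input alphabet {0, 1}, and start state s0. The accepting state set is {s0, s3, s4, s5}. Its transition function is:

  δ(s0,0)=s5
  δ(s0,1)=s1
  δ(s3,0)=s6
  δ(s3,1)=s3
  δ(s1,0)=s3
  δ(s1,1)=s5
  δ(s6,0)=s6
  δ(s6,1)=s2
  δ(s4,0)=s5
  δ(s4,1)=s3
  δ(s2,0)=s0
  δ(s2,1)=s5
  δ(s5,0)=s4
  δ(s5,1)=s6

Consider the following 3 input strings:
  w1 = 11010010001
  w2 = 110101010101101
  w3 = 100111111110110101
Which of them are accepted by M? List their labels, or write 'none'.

w1: Trace: s0 -1-> s1 -1-> s5 -0-> s4 -1-> s3 -0-> s6 -0-> s6 -1-> s2 -0-> s0 -0-> s5 -0-> s4 -1-> s3  → end s3, accepted
w2: Trace: s0 -1-> s1 -1-> s5 -0-> s4 -1-> s3 -0-> s6 -1-> s2 -0-> s0 -1-> s1 -0-> s3 -1-> s3 -0-> s6 -1-> s2 -1-> s5 -0-> s4 -1-> s3  → end s3, accepted
w3: Trace: s0 -1-> s1 -0-> s3 -0-> s6 -1-> s2 -1-> s5 -1-> s6 -1-> s2 -1-> s5 -1-> s6 -1-> s2 -1-> s5 -0-> s4 -1-> s3 -1-> s3 -0-> s6 -1-> s2 -0-> s0 -1-> s1  → end s1, rejected

w1, w2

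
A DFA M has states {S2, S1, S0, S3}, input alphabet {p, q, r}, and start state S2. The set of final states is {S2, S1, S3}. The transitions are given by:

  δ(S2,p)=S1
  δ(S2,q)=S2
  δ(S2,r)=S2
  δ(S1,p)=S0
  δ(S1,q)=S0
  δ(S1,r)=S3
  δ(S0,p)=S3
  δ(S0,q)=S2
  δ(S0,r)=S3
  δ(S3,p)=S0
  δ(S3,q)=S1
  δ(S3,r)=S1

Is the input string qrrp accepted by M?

Trace: S2 -q-> S2 -r-> S2 -r-> S2 -p-> S1
End state S1 is accepting.

Yes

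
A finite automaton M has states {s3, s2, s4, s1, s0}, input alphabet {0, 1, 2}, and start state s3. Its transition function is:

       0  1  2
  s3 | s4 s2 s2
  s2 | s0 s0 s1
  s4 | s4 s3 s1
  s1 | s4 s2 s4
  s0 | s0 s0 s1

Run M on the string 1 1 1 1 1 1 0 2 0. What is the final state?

s3 → s2 → s0 → s0 → s0 → s0 → s0 → s0 → s1 → s4

s4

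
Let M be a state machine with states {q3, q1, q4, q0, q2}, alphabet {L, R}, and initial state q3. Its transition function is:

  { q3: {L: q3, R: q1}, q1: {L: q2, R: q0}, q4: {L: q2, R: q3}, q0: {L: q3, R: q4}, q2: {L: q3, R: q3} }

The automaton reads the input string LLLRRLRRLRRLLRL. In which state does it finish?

q2

start at q3
read 'L': q3 → q3
read 'L': q3 → q3
read 'L': q3 → q3
read 'R': q3 → q1
read 'R': q1 → q0
read 'L': q0 → q3
read 'R': q3 → q1
read 'R': q1 → q0
read 'L': q0 → q3
read 'R': q3 → q1
read 'R': q1 → q0
read 'L': q0 → q3
read 'L': q3 → q3
read 'R': q3 → q1
read 'L': q1 → q2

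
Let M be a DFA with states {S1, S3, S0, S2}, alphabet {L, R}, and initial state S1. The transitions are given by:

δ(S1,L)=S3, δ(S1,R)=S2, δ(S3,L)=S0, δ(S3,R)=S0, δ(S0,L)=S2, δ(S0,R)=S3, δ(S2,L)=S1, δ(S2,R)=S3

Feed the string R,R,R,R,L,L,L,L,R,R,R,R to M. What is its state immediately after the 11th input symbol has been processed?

Trace: S1 -R-> S2 -R-> S3 -R-> S0 -R-> S3 -L-> S0 -L-> S2 -L-> S1 -L-> S3 -R-> S0 -R-> S3 -R-> S0
After 11 symbols: S0.

S0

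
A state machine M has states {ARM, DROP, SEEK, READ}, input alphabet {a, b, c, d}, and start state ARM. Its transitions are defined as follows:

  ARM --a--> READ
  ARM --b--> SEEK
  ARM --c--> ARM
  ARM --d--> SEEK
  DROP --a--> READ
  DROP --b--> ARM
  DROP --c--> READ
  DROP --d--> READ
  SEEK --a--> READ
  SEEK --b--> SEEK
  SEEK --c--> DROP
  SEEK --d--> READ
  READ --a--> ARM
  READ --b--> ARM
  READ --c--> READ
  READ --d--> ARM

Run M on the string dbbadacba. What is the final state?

Trace: ARM -d-> SEEK -b-> SEEK -b-> SEEK -a-> READ -d-> ARM -a-> READ -c-> READ -b-> ARM -a-> READ

READ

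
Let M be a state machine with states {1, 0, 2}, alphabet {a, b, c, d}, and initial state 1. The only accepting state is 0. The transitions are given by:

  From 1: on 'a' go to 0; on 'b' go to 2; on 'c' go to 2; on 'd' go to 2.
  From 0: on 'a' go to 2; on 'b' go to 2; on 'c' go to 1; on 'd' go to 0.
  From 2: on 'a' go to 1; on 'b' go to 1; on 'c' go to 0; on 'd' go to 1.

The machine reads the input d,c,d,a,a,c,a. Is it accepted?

No

Trace: 1 -d-> 2 -c-> 0 -d-> 0 -a-> 2 -a-> 1 -c-> 2 -a-> 1
End state 1 is not accepting.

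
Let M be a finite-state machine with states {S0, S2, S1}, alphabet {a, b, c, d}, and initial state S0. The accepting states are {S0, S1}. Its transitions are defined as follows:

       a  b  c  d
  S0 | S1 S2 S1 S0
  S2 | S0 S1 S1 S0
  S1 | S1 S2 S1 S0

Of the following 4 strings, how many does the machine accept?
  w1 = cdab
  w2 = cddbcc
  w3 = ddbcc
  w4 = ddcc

w1:
  start at S0
  read 'c': S0 → S1
  read 'd': S1 → S0
  read 'a': S0 → S1
  read 'b': S1 → S2
  end S2, rejected
w2:
  start at S0
  read 'c': S0 → S1
  read 'd': S1 → S0
  read 'd': S0 → S0
  read 'b': S0 → S2
  read 'c': S2 → S1
  read 'c': S1 → S1
  end S1, accepted
w3:
  start at S0
  read 'd': S0 → S0
  read 'd': S0 → S0
  read 'b': S0 → S2
  read 'c': S2 → S1
  read 'c': S1 → S1
  end S1, accepted
w4:
  start at S0
  read 'd': S0 → S0
  read 'd': S0 → S0
  read 'c': S0 → S1
  read 'c': S1 → S1
  end S1, accepted

3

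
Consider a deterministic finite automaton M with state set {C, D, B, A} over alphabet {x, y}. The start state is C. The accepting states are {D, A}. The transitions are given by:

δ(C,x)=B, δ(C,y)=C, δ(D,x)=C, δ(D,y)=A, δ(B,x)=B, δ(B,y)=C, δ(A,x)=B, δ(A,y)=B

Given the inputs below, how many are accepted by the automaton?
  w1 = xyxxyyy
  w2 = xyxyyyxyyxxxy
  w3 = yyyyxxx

0

w1: C → B → C → B → B → C → C → C  → end C, rejected
w2: C → B → C → B → C → C → C → B → C → C → B → B → B → C  → end C, rejected
w3: C → C → C → C → C → B → B → B  → end B, rejected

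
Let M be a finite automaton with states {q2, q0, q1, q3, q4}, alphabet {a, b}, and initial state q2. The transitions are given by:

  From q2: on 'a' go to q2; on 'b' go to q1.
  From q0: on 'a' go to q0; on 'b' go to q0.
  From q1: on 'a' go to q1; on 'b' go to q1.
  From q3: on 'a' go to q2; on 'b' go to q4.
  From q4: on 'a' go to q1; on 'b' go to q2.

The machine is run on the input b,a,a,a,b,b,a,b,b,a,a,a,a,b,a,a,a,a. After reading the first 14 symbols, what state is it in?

q1

start at q2
read 'b': q2 → q1
read 'a': q1 → q1
read 'a': q1 → q1
read 'a': q1 → q1
read 'b': q1 → q1
read 'b': q1 → q1
read 'a': q1 → q1
read 'b': q1 → q1
read 'b': q1 → q1
read 'a': q1 → q1
read 'a': q1 → q1
read 'a': q1 → q1
read 'a': q1 → q1
read 'b': q1 → q1
After 14 symbols: q1.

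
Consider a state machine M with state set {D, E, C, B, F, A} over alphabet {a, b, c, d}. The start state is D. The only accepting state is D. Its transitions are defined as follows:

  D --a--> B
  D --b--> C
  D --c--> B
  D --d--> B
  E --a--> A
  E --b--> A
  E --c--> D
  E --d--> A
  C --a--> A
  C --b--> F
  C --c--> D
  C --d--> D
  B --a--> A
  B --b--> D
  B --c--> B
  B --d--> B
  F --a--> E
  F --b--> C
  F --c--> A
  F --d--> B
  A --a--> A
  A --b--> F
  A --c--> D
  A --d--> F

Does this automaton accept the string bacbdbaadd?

start at D
read 'b': D → C
read 'a': C → A
read 'c': A → D
read 'b': D → C
read 'd': C → D
read 'b': D → C
read 'a': C → A
read 'a': A → A
read 'd': A → F
read 'd': F → B
End state B is not accepting.

No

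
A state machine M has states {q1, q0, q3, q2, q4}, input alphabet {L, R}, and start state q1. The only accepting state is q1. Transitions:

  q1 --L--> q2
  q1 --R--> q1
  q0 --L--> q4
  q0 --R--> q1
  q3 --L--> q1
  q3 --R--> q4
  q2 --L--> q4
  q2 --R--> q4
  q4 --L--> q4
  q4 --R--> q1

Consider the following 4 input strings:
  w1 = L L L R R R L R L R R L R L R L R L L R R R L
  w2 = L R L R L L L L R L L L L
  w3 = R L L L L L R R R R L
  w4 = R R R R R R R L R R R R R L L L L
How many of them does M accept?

0

w1: Trace: q1 -L-> q2 -L-> q4 -L-> q4 -R-> q1 -R-> q1 -R-> q1 -L-> q2 -R-> q4 -L-> q4 -R-> q1 -R-> q1 -L-> q2 -R-> q4 -L-> q4 -R-> q1 -L-> q2 -R-> q4 -L-> q4 -L-> q4 -R-> q1 -R-> q1 -R-> q1 -L-> q2  → end q2, rejected
w2: Trace: q1 -L-> q2 -R-> q4 -L-> q4 -R-> q1 -L-> q2 -L-> q4 -L-> q4 -L-> q4 -R-> q1 -L-> q2 -L-> q4 -L-> q4 -L-> q4  → end q4, rejected
w3: Trace: q1 -R-> q1 -L-> q2 -L-> q4 -L-> q4 -L-> q4 -L-> q4 -R-> q1 -R-> q1 -R-> q1 -R-> q1 -L-> q2  → end q2, rejected
w4: Trace: q1 -R-> q1 -R-> q1 -R-> q1 -R-> q1 -R-> q1 -R-> q1 -R-> q1 -L-> q2 -R-> q4 -R-> q1 -R-> q1 -R-> q1 -R-> q1 -L-> q2 -L-> q4 -L-> q4 -L-> q4  → end q4, rejected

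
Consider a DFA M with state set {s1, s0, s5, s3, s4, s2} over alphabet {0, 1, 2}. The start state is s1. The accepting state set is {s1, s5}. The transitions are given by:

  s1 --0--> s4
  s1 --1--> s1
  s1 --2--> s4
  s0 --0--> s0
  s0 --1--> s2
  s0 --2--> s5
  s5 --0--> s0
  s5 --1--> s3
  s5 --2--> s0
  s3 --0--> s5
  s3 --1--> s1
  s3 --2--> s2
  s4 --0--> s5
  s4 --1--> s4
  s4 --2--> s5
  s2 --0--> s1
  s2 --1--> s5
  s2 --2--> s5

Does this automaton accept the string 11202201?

s1 → s1 → s1 → s4 → s5 → s0 → s5 → s0 → s2
End state s2 is not accepting.

No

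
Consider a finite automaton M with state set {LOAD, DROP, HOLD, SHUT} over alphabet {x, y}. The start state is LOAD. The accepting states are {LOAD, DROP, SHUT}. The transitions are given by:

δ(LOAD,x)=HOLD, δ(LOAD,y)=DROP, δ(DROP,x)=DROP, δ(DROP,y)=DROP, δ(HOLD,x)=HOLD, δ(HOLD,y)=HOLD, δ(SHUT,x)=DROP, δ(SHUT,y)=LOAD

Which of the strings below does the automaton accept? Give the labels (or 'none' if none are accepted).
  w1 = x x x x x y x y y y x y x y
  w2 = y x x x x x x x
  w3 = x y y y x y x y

w2

w1:
  start at LOAD
  read 'x': LOAD → HOLD
  read 'x': HOLD → HOLD
  read 'x': HOLD → HOLD
  read 'x': HOLD → HOLD
  read 'x': HOLD → HOLD
  read 'y': HOLD → HOLD
  read 'x': HOLD → HOLD
  read 'y': HOLD → HOLD
  read 'y': HOLD → HOLD
  read 'y': HOLD → HOLD
  read 'x': HOLD → HOLD
  read 'y': HOLD → HOLD
  read 'x': HOLD → HOLD
  read 'y': HOLD → HOLD
  end HOLD, rejected
w2:
  start at LOAD
  read 'y': LOAD → DROP
  read 'x': DROP → DROP
  read 'x': DROP → DROP
  read 'x': DROP → DROP
  read 'x': DROP → DROP
  read 'x': DROP → DROP
  read 'x': DROP → DROP
  read 'x': DROP → DROP
  end DROP, accepted
w3:
  start at LOAD
  read 'x': LOAD → HOLD
  read 'y': HOLD → HOLD
  read 'y': HOLD → HOLD
  read 'y': HOLD → HOLD
  read 'x': HOLD → HOLD
  read 'y': HOLD → HOLD
  read 'x': HOLD → HOLD
  read 'y': HOLD → HOLD
  end HOLD, rejected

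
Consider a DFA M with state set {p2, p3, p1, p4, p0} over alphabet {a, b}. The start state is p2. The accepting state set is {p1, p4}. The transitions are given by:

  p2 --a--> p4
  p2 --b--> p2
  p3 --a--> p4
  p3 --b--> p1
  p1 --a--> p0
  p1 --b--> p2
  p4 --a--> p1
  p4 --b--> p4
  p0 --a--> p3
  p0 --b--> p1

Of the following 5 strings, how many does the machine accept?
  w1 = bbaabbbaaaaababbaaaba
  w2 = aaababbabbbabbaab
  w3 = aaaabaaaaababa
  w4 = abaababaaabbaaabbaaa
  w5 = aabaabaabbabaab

1

w1: Trace: p2 -b-> p2 -b-> p2 -a-> p4 -a-> p1 -b-> p2 -b-> p2 -b-> p2 -a-> p4 -a-> p1 -a-> p0 -a-> p3 -a-> p4 -b-> p4 -a-> p1 -b-> p2 -b-> p2 -a-> p4 -a-> p1 -a-> p0 -b-> p1 -a-> p0  → end p0, rejected
w2: Trace: p2 -a-> p4 -a-> p1 -a-> p0 -b-> p1 -a-> p0 -b-> p1 -b-> p2 -a-> p4 -b-> p4 -b-> p4 -b-> p4 -a-> p1 -b-> p2 -b-> p2 -a-> p4 -a-> p1 -b-> p2  → end p2, rejected
w3: Trace: p2 -a-> p4 -a-> p1 -a-> p0 -a-> p3 -b-> p1 -a-> p0 -a-> p3 -a-> p4 -a-> p1 -a-> p0 -b-> p1 -a-> p0 -b-> p1 -a-> p0  → end p0, rejected
w4: Trace: p2 -a-> p4 -b-> p4 -a-> p1 -a-> p0 -b-> p1 -a-> p0 -b-> p1 -a-> p0 -a-> p3 -a-> p4 -b-> p4 -b-> p4 -a-> p1 -a-> p0 -a-> p3 -b-> p1 -b-> p2 -a-> p4 -a-> p1 -a-> p0  → end p0, rejected
w5: Trace: p2 -a-> p4 -a-> p1 -b-> p2 -a-> p4 -a-> p1 -b-> p2 -a-> p4 -a-> p1 -b-> p2 -b-> p2 -a-> p4 -b-> p4 -a-> p1 -a-> p0 -b-> p1  → end p1, accepted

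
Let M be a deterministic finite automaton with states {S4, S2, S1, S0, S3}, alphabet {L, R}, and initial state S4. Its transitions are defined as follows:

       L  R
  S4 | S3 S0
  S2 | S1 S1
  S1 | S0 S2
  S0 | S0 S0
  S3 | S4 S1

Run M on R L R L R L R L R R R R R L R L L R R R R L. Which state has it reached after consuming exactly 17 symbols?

S0

start at S4
read 'R': S4 → S0
read 'L': S0 → S0
read 'R': S0 → S0
read 'L': S0 → S0
read 'R': S0 → S0
read 'L': S0 → S0
read 'R': S0 → S0
read 'L': S0 → S0
read 'R': S0 → S0
read 'R': S0 → S0
read 'R': S0 → S0
read 'R': S0 → S0
read 'R': S0 → S0
read 'L': S0 → S0
read 'R': S0 → S0
read 'L': S0 → S0
read 'L': S0 → S0
After 17 symbols: S0.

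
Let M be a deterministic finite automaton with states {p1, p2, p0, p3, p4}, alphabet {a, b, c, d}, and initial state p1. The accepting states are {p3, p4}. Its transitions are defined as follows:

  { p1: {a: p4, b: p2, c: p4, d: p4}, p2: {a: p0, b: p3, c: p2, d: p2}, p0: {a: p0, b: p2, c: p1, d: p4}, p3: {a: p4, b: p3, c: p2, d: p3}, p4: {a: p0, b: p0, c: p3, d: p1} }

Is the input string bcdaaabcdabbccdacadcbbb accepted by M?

Yes

p1 → p2 → p2 → p2 → p0 → p0 → p0 → p2 → p2 → p2 → p0 → p2 → p3 → p2 → p2 → p2 → p0 → p1 → p4 → p1 → p4 → p0 → p2 → p3
End state p3 is accepting.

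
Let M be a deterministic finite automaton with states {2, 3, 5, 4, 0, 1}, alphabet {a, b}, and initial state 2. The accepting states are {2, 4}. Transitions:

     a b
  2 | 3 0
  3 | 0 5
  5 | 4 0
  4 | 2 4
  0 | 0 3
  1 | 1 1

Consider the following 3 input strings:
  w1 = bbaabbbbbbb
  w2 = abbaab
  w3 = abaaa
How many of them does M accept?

0

w1: Trace: 2 -b-> 0 -b-> 3 -a-> 0 -a-> 0 -b-> 3 -b-> 5 -b-> 0 -b-> 3 -b-> 5 -b-> 0 -b-> 3  → end 3, rejected
w2: Trace: 2 -a-> 3 -b-> 5 -b-> 0 -a-> 0 -a-> 0 -b-> 3  → end 3, rejected
w3: Trace: 2 -a-> 3 -b-> 5 -a-> 4 -a-> 2 -a-> 3  → end 3, rejected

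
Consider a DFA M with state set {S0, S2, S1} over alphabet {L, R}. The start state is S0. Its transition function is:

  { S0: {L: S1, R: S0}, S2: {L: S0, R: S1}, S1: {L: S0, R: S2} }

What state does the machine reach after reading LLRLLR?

S0 → S1 → S0 → S0 → S1 → S0 → S0

S0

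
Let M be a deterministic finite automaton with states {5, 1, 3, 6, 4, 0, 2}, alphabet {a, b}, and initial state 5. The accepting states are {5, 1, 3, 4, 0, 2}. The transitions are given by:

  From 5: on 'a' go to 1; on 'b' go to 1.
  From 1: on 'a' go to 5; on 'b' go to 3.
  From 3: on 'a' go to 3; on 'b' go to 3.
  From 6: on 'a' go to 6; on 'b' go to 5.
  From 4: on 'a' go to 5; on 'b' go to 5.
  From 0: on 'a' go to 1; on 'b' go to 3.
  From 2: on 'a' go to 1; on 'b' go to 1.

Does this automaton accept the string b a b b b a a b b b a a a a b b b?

Yes

start at 5
read 'b': 5 → 1
read 'a': 1 → 5
read 'b': 5 → 1
read 'b': 1 → 3
read 'b': 3 → 3
read 'a': 3 → 3
read 'a': 3 → 3
read 'b': 3 → 3
read 'b': 3 → 3
read 'b': 3 → 3
read 'a': 3 → 3
read 'a': 3 → 3
read 'a': 3 → 3
read 'a': 3 → 3
read 'b': 3 → 3
read 'b': 3 → 3
read 'b': 3 → 3
End state 3 is accepting.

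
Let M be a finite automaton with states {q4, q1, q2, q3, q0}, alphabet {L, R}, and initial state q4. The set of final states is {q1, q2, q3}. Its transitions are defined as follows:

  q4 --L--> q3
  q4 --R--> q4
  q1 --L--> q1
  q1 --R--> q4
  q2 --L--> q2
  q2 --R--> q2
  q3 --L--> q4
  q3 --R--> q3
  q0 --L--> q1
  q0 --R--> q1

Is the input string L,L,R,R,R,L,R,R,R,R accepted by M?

Yes

start at q4
read 'L': q4 → q3
read 'L': q3 → q4
read 'R': q4 → q4
read 'R': q4 → q4
read 'R': q4 → q4
read 'L': q4 → q3
read 'R': q3 → q3
read 'R': q3 → q3
read 'R': q3 → q3
read 'R': q3 → q3
End state q3 is accepting.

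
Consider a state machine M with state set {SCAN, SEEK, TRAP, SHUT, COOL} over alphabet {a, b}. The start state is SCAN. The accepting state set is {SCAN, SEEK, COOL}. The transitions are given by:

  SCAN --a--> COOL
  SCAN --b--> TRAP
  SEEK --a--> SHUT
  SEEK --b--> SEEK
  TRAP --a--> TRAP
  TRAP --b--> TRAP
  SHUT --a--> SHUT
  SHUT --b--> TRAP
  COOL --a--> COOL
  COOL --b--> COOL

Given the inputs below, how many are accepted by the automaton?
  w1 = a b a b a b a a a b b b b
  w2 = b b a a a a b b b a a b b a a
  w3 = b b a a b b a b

w1: Trace: SCAN -a-> COOL -b-> COOL -a-> COOL -b-> COOL -a-> COOL -b-> COOL -a-> COOL -a-> COOL -a-> COOL -b-> COOL -b-> COOL -b-> COOL -b-> COOL  → end COOL, accepted
w2: Trace: SCAN -b-> TRAP -b-> TRAP -a-> TRAP -a-> TRAP -a-> TRAP -a-> TRAP -b-> TRAP -b-> TRAP -b-> TRAP -a-> TRAP -a-> TRAP -b-> TRAP -b-> TRAP -a-> TRAP -a-> TRAP  → end TRAP, rejected
w3: Trace: SCAN -b-> TRAP -b-> TRAP -a-> TRAP -a-> TRAP -b-> TRAP -b-> TRAP -a-> TRAP -b-> TRAP  → end TRAP, rejected

1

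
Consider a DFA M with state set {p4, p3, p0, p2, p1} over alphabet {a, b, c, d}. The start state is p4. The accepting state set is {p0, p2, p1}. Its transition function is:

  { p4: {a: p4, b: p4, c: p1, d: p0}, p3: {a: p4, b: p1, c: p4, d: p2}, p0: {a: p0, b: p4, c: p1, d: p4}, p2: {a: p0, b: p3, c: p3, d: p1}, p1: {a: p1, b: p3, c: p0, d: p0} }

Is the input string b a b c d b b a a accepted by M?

p4 → p4 → p4 → p4 → p1 → p0 → p4 → p4 → p4 → p4
End state p4 is not accepting.

No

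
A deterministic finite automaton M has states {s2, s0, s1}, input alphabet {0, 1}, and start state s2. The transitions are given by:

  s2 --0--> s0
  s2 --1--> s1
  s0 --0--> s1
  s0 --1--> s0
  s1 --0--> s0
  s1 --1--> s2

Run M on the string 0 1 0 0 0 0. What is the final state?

s2 → s0 → s0 → s1 → s0 → s1 → s0

s0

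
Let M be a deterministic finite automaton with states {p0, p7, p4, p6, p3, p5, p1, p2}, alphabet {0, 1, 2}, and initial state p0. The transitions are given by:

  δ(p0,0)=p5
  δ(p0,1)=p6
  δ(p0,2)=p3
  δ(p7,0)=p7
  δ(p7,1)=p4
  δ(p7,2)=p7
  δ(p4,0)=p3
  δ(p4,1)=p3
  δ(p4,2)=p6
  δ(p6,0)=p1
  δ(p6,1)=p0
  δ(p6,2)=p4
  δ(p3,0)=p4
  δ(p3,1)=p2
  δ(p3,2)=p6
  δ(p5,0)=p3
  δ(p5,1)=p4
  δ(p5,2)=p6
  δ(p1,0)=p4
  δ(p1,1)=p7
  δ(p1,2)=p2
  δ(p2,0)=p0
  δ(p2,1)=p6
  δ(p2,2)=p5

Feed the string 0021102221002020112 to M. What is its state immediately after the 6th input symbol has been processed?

p1

Trace: p0 -0-> p5 -0-> p3 -2-> p6 -1-> p0 -1-> p6 -0-> p1
After 6 symbols: p1.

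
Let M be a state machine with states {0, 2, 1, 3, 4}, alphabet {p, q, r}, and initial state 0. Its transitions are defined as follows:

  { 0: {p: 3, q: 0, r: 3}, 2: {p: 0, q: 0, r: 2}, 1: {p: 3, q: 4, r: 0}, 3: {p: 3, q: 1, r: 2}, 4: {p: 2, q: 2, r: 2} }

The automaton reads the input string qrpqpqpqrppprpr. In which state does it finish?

3

start at 0
read 'q': 0 → 0
read 'r': 0 → 3
read 'p': 3 → 3
read 'q': 3 → 1
read 'p': 1 → 3
read 'q': 3 → 1
read 'p': 1 → 3
read 'q': 3 → 1
read 'r': 1 → 0
read 'p': 0 → 3
read 'p': 3 → 3
read 'p': 3 → 3
read 'r': 3 → 2
read 'p': 2 → 0
read 'r': 0 → 3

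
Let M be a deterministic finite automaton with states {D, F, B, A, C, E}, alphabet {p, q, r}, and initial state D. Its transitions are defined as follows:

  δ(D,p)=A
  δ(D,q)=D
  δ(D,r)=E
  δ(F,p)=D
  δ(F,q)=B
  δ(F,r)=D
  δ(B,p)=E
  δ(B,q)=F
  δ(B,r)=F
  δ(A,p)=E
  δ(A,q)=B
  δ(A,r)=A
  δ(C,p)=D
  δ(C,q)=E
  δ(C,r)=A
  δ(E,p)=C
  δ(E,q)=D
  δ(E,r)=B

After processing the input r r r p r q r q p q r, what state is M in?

D → E → B → F → D → E → D → E → D → A → B → F

F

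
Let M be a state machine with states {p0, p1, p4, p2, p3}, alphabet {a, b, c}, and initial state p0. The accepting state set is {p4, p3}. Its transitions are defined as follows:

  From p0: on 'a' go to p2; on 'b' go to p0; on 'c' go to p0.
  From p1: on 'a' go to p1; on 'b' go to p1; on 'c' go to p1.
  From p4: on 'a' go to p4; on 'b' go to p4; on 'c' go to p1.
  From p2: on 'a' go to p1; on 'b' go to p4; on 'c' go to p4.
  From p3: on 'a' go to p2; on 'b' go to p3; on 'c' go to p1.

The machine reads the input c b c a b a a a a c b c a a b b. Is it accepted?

p0 → p0 → p0 → p0 → p2 → p4 → p4 → p4 → p4 → p4 → p1 → p1 → p1 → p1 → p1 → p1 → p1
End state p1 is not accepting.

No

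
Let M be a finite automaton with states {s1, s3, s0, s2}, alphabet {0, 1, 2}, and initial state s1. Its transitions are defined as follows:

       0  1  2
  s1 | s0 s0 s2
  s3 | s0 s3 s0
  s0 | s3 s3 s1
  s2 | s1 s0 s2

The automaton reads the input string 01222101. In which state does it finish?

s1 → s0 → s3 → s0 → s1 → s2 → s0 → s3 → s3

s3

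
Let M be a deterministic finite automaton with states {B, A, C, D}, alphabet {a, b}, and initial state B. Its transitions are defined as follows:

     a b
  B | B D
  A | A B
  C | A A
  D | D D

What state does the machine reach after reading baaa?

D

Trace: B -b-> D -a-> D -a-> D -a-> D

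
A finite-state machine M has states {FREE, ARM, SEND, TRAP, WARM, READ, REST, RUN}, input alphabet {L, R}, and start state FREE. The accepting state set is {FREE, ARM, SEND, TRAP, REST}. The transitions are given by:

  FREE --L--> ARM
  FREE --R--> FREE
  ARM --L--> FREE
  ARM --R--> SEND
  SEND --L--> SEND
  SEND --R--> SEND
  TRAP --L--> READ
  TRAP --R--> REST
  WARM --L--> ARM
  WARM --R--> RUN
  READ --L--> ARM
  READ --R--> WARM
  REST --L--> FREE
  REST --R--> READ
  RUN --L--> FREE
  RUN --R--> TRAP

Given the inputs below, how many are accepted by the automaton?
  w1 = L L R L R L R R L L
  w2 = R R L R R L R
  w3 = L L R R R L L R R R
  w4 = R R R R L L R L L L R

4

w1: FREE → ARM → FREE → FREE → ARM → SEND → SEND → SEND → SEND → SEND → SEND  → end SEND, accepted
w2: FREE → FREE → FREE → ARM → SEND → SEND → SEND → SEND  → end SEND, accepted
w3: FREE → ARM → FREE → FREE → FREE → FREE → ARM → FREE → FREE → FREE → FREE  → end FREE, accepted
w4: FREE → FREE → FREE → FREE → FREE → ARM → FREE → FREE → ARM → FREE → ARM → SEND  → end SEND, accepted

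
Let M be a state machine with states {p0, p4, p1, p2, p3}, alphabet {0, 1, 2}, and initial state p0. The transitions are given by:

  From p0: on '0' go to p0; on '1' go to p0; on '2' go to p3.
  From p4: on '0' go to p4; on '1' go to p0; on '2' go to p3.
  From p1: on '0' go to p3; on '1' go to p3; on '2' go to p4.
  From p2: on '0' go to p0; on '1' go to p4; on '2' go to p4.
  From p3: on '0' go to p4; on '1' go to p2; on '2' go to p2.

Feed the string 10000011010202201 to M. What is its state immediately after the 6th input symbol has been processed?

start at p0
read '1': p0 → p0
read '0': p0 → p0
read '0': p0 → p0
read '0': p0 → p0
read '0': p0 → p0
read '0': p0 → p0
After 6 symbols: p0.

p0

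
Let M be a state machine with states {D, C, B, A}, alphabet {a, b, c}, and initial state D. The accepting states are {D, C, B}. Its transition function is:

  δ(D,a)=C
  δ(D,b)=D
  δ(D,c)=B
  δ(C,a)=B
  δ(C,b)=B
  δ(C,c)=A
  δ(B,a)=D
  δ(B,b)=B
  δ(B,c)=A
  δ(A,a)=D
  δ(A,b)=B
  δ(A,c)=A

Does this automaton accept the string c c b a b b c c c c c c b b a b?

D → B → A → B → D → D → D → B → A → A → A → A → A → B → B → D → D
End state D is accepting.

Yes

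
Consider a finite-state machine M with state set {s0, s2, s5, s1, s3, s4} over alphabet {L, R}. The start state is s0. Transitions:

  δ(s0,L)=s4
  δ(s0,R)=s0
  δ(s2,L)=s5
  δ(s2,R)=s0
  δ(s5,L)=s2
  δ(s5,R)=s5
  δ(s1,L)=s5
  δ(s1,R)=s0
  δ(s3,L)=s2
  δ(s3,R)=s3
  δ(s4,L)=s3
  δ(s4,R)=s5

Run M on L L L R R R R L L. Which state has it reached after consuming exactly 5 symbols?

s0

s0 → s4 → s3 → s2 → s0 → s0
After 5 symbols: s0.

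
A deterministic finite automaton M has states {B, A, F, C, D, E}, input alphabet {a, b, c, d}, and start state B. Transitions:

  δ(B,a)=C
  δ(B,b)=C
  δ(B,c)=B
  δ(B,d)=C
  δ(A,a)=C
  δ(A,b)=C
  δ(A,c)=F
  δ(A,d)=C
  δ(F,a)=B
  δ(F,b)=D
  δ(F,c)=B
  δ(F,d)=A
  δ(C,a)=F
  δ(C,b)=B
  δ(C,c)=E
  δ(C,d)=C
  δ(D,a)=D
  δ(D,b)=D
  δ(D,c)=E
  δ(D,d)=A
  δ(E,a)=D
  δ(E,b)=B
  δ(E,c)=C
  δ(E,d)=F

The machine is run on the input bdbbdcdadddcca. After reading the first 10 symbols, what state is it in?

C

Trace: B -b-> C -d-> C -b-> B -b-> C -d-> C -c-> E -d-> F -a-> B -d-> C -d-> C
After 10 symbols: C.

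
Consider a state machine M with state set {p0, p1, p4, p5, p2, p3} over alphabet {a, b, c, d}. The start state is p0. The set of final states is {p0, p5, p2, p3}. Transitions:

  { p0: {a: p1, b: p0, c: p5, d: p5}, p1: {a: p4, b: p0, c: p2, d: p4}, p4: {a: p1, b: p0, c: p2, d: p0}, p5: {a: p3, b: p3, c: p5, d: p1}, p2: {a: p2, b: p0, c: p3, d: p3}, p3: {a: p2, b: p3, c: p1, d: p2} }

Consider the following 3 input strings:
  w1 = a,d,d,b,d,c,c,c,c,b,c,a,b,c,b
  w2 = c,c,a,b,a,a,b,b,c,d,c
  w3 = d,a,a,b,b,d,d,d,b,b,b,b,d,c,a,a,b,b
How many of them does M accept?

3

w1:
  start at p0
  read 'a': p0 → p1
  read 'd': p1 → p4
  read 'd': p4 → p0
  read 'b': p0 → p0
  read 'd': p0 → p5
  read 'c': p5 → p5
  read 'c': p5 → p5
  read 'c': p5 → p5
  read 'c': p5 → p5
  read 'b': p5 → p3
  read 'c': p3 → p1
  read 'a': p1 → p4
  read 'b': p4 → p0
  read 'c': p0 → p5
  read 'b': p5 → p3
  end p3, accepted
w2:
  start at p0
  read 'c': p0 → p5
  read 'c': p5 → p5
  read 'a': p5 → p3
  read 'b': p3 → p3
  read 'a': p3 → p2
  read 'a': p2 → p2
  read 'b': p2 → p0
  read 'b': p0 → p0
  read 'c': p0 → p5
  read 'd': p5 → p1
  read 'c': p1 → p2
  end p2, accepted
w3:
  start at p0
  read 'd': p0 → p5
  read 'a': p5 → p3
  read 'a': p3 → p2
  read 'b': p2 → p0
  read 'b': p0 → p0
  read 'd': p0 → p5
  read 'd': p5 → p1
  read 'd': p1 → p4
  read 'b': p4 → p0
  read 'b': p0 → p0
  read 'b': p0 → p0
  read 'b': p0 → p0
  read 'd': p0 → p5
  read 'c': p5 → p5
  read 'a': p5 → p3
  read 'a': p3 → p2
  read 'b': p2 → p0
  read 'b': p0 → p0
  end p0, accepted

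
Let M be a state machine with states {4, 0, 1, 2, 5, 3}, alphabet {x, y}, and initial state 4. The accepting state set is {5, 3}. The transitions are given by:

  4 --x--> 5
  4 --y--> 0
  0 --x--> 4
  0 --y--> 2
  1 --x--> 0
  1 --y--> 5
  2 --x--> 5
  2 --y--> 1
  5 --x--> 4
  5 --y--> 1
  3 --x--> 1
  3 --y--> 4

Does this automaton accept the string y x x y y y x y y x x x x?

No

4 → 0 → 4 → 5 → 1 → 5 → 1 → 0 → 2 → 1 → 0 → 4 → 5 → 4
End state 4 is not accepting.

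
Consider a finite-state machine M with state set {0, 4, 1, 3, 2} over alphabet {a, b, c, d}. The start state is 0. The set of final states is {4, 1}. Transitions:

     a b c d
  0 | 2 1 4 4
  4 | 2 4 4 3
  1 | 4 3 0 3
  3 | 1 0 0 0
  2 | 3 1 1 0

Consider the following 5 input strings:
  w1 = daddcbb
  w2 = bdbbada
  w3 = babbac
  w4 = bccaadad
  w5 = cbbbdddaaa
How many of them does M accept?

4

w1:
  start at 0
  read 'd': 0 → 4
  read 'a': 4 → 2
  read 'd': 2 → 0
  read 'd': 0 → 4
  read 'c': 4 → 4
  read 'b': 4 → 4
  read 'b': 4 → 4
  end 4, accepted
w2:
  start at 0
  read 'b': 0 → 1
  read 'd': 1 → 3
  read 'b': 3 → 0
  read 'b': 0 → 1
  read 'a': 1 → 4
  read 'd': 4 → 3
  read 'a': 3 → 1
  end 1, accepted
w3:
  start at 0
  read 'b': 0 → 1
  read 'a': 1 → 4
  read 'b': 4 → 4
  read 'b': 4 → 4
  read 'a': 4 → 2
  read 'c': 2 → 1
  end 1, accepted
w4:
  start at 0
  read 'b': 0 → 1
  read 'c': 1 → 0
  read 'c': 0 → 4
  read 'a': 4 → 2
  read 'a': 2 → 3
  read 'd': 3 → 0
  read 'a': 0 → 2
  read 'd': 2 → 0
  end 0, rejected
w5:
  start at 0
  read 'c': 0 → 4
  read 'b': 4 → 4
  read 'b': 4 → 4
  read 'b': 4 → 4
  read 'd': 4 → 3
  read 'd': 3 → 0
  read 'd': 0 → 4
  read 'a': 4 → 2
  read 'a': 2 → 3
  read 'a': 3 → 1
  end 1, accepted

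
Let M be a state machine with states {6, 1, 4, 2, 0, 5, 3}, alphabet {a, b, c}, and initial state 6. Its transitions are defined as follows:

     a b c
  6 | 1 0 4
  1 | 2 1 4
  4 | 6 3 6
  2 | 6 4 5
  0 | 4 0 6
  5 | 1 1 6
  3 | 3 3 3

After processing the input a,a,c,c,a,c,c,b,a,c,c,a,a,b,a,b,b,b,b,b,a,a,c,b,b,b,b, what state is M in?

Trace: 6 -a-> 1 -a-> 2 -c-> 5 -c-> 6 -a-> 1 -c-> 4 -c-> 6 -b-> 0 -a-> 4 -c-> 6 -c-> 4 -a-> 6 -a-> 1 -b-> 1 -a-> 2 -b-> 4 -b-> 3 -b-> 3 -b-> 3 -b-> 3 -a-> 3 -a-> 3 -c-> 3 -b-> 3 -b-> 3 -b-> 3 -b-> 3

3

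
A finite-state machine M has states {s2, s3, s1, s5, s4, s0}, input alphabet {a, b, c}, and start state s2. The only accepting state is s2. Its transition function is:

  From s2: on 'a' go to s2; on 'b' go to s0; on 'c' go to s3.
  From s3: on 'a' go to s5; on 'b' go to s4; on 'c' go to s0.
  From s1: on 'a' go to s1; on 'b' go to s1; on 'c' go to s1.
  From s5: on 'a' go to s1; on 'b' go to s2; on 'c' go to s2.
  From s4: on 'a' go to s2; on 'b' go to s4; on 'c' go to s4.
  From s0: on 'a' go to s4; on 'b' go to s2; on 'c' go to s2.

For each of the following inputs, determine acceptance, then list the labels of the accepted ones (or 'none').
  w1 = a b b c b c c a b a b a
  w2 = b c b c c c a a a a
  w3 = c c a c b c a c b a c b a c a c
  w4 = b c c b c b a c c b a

w1: s2 → s2 → s0 → s2 → s3 → s4 → s4 → s4 → s2 → s0 → s4 → s4 → s2  → end s2, accepted
w2: s2 → s0 → s2 → s0 → s2 → s3 → s0 → s4 → s2 → s2 → s2  → end s2, accepted
w3: s2 → s3 → s0 → s4 → s4 → s4 → s4 → s2 → s3 → s4 → s2 → s3 → s4 → s2 → s3 → s5 → s2  → end s2, accepted
w4: s2 → s0 → s2 → s3 → s4 → s4 → s4 → s2 → s3 → s0 → s2 → s2  → end s2, accepted

w1, w2, w3, w4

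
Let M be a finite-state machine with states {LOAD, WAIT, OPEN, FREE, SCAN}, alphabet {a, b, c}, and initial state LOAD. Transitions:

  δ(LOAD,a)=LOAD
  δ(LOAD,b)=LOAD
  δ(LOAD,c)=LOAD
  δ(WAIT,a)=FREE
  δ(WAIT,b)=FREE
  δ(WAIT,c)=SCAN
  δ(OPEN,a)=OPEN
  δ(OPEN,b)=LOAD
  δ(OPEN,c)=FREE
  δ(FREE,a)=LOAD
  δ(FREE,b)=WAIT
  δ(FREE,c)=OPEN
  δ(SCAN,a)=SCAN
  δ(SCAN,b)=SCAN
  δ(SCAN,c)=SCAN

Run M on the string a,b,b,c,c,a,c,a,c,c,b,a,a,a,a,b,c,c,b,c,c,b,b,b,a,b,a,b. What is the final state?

LOAD → LOAD → LOAD → LOAD → LOAD → LOAD → LOAD → LOAD → LOAD → LOAD → LOAD → LOAD → LOAD → LOAD → LOAD → LOAD → LOAD → LOAD → LOAD → LOAD → LOAD → LOAD → LOAD → LOAD → LOAD → LOAD → LOAD → LOAD → LOAD

LOAD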